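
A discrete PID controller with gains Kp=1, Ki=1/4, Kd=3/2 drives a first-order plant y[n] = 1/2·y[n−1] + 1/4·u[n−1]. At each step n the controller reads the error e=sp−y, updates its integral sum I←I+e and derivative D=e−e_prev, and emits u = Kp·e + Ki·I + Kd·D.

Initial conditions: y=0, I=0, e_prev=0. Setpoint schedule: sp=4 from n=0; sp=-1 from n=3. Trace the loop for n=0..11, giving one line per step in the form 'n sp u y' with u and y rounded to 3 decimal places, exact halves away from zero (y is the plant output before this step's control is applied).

(exact arithmetic carried between steps; '≈' marks a value shown rounded to 6 d.p. or computed from one; I and e_prev carry over from the previous line; the table rounds u and y to 3 d.p., halves away from zero)
n=0: y=0, sp=4, e=sp−y=4; I=4, D=e−e_prev=4; u=1·4+1/4·4+3/2·4=11; next y=1/2·0+1/4·11=2.75
n=1: y=2.75, sp=4, e=sp−y=1.25; I=5.25, D=e−e_prev=-2.75; u=1·1.25+1/4·5.25+3/2·(-2.75)=-1.5625; next y=1/2·2.75+1/4·(-1.5625)=0.984375
n=2: y=0.984375, sp=4, e=sp−y=3.015625; I=8.265625, D=e−e_prev=1.765625; u=1·3.015625+1/4·8.265625+3/2·1.765625≈7.730469; next y=1/2·0.984375+1/4·7.730469≈2.424805
n=3: y≈2.424805, sp=-1, e=sp−y≈-3.424805; I≈4.840820, D=e−e_prev≈-6.440430; u=1·(-3.424805)+1/4·4.840820+3/2·(-6.440430)≈-11.875244; next y=1/2·2.424805+1/4·(-11.875244)≈-1.756409
n=4: y≈-1.756409, sp=-1, e=sp−y≈0.756409; I≈5.597229, D=e−e_prev≈4.181213; u=1·0.756409+1/4·5.597229+3/2·4.181213≈8.427536; next y=1/2·(-1.756409)+1/4·8.427536≈1.228680
n=5: y≈1.228680, sp=-1, e=sp−y≈-2.228680; I≈3.368549, D=e−e_prev≈-2.985088; u=1·(-2.228680)+1/4·3.368549+3/2·(-2.985088)≈-5.864175; next y=1/2·1.228680+1/4·(-5.864175)≈-0.851704
n=6: y≈-0.851704, sp=-1, e=sp−y≈-0.148296; I≈3.220253, D=e−e_prev≈2.080384; u=1·(-0.148296)+1/4·3.220253+3/2·2.080384≈3.777342; next y=1/2·(-0.851704)+1/4·3.777342≈0.518484
n=7: y≈0.518484, sp=-1, e=sp−y≈-1.518484; I≈1.701770, D=e−e_prev≈-1.370188; u=1·(-1.518484)+1/4·1.701770+3/2·(-1.370188)≈-3.148323; next y=1/2·0.518484+1/4·(-3.148323)≈-0.527839
n=8: y≈-0.527839, sp=-1, e=sp−y≈-0.472161; I≈1.229608, D=e−e_prev≈1.046323; u=1·(-0.472161)+1/4·1.229608+3/2·1.046323≈1.404725; next y=1/2·(-0.527839)+1/4·1.404725≈0.087262
n=9: y≈0.087262, sp=-1, e=sp−y≈-1.087262; I≈0.142347, D=e−e_prev≈-0.615101; u=1·(-1.087262)+1/4·0.142347+3/2·(-0.615101)≈-1.974326; next y=1/2·0.087262+1/4·(-1.974326)≈-0.449951
n=10: y≈-0.449951, sp=-1, e=sp−y≈-0.550049; I≈-0.407703, D=e−e_prev≈0.537212; u=1·(-0.550049)+1/4·(-0.407703)+3/2·0.537212≈0.153843; next y=1/2·(-0.449951)+1/4·0.153843≈-0.186514
n=11: y≈-0.186514, sp=-1, e=sp−y≈-0.813486; I≈-1.221188, D=e−e_prev≈-0.263436; u=1·(-0.813486)+1/4·(-1.221188)+3/2·(-0.263436)≈-1.513937; next y=1/2·(-0.186514)+1/4·(-1.513937)≈-0.471741

0 4 11.000 0.000
1 4 -1.563 2.750
2 4 7.730 0.984
3 -1 -11.875 2.425
4 -1 8.428 -1.756
5 -1 -5.864 1.229
6 -1 3.777 -0.852
7 -1 -3.148 0.518
8 -1 1.405 -0.528
9 -1 -1.974 0.087
10 -1 0.154 -0.450
11 -1 -1.514 -0.187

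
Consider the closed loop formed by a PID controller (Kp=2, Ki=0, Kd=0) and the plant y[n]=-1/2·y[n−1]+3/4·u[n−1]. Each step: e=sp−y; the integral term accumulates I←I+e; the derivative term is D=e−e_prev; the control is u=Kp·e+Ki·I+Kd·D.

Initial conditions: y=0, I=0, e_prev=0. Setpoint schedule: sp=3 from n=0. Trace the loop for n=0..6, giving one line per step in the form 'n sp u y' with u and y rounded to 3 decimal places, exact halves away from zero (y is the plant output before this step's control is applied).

(exact arithmetic carried between steps; '≈' marks a value shown rounded to 6 d.p. or computed from one; I and e_prev carry over from the previous line; the table rounds u and y to 3 d.p., halves away from zero)
n=0: y=0, sp=3, e=sp−y=3; I=3, D=e−e_prev=3; u=2·3+0·3+0·3=6; next y=-1/2·0+3/4·6=4.5
n=1: y=4.5, sp=3, e=sp−y=-1.5; I=1.5, D=e−e_prev=-4.5; u=2·(-1.5)+0·1.5+0·(-4.5)=-3; next y=-1/2·4.5+3/4·(-3)=-4.5
n=2: y=-4.5, sp=3, e=sp−y=7.5; I=9, D=e−e_prev=9; u=2·7.5+0·9+0·9=15; next y=-1/2·(-4.5)+3/4·15=13.5
n=3: y=13.5, sp=3, e=sp−y=-10.5; I=-1.5, D=e−e_prev=-18; u=2·(-10.5)+0·(-1.5)+0·(-18)=-21; next y=-1/2·13.5+3/4·(-21)=-22.5
n=4: y=-22.5, sp=3, e=sp−y=25.5; I=24, D=e−e_prev=36; u=2·25.5+0·24+0·36=51; next y=-1/2·(-22.5)+3/4·51=49.5
n=5: y=49.5, sp=3, e=sp−y=-46.5; I=-22.5, D=e−e_prev=-72; u=2·(-46.5)+0·(-22.5)+0·(-72)=-93; next y=-1/2·49.5+3/4·(-93)=-94.5
n=6: y=-94.5, sp=3, e=sp−y=97.5; I=75, D=e−e_prev=144; u=2·97.5+0·75+0·144=195; next y=-1/2·(-94.5)+3/4·195=193.5

0 3 6.000 0.000
1 3 -3.000 4.500
2 3 15.000 -4.500
3 3 -21.000 13.500
4 3 51.000 -22.500
5 3 -93.000 49.500
6 3 195.000 -94.500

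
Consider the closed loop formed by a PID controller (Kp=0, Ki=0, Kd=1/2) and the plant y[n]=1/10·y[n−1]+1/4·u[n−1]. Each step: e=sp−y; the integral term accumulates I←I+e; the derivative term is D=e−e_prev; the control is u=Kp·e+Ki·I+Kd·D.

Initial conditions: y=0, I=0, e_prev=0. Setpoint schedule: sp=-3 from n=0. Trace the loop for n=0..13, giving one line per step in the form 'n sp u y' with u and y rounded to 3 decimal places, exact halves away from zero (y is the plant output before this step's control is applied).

0 -3 -1.500 0.000
1 -3 0.188 -0.375
2 -3 -0.192 0.009
3 -3 0.028 -0.047
4 -3 -0.025 0.002
5 -3 0.004 -0.006
6 -3 -0.003 0.000
7 -3 0.001 -0.001
8 -3 0.000 0.000
9 -3 0.000 0.000
10 -3 0.000 0.000
11 -3 0.000 0.000
12 -3 0.000 0.000
13 -3 0.000 0.000

(exact arithmetic carried between steps; '≈' marks a value shown rounded to 6 d.p. or computed from one; I and e_prev carry over from the previous line; the table rounds u and y to 3 d.p., halves away from zero)
n=0: y=0, sp=-3, e=sp−y=-3; I=-3, D=e−e_prev=-3; u=0·(-3)+0·(-3)+1/2·(-3)=-1.5; next y=1/10·0+1/4·(-1.5)=-0.375
n=1: y=-0.375, sp=-3, e=sp−y=-2.625; I=-5.625, D=e−e_prev=0.375; u=0·(-2.625)+0·(-5.625)+1/2·0.375=0.1875; next y=1/10·(-0.375)+1/4·0.1875=0.009375
n=2: y=0.009375, sp=-3, e=sp−y=-3.009375; I=-8.634375, D=e−e_prev=-0.384375; u=0·(-3.009375)+0·(-8.634375)+1/2·(-0.384375)≈-0.192188; next y=1/10·0.009375+1/4·(-0.192188)≈-0.047109
n=3: y≈-0.047109, sp=-3, e=sp−y≈-2.952891; I≈-11.587266, D=e−e_prev≈0.056484; u=0·(-2.952891)+0·(-11.587266)+1/2·0.056484≈0.028242; next y=1/10·(-0.047109)+1/4·0.028242≈0.002350
n=4: y≈0.002350, sp=-3, e=sp−y≈-3.002350; I≈-14.589615, D=e−e_prev≈-0.049459; u=0·(-3.002350)+0·(-14.589615)+1/2·(-0.049459)≈-0.024729; next y=1/10·0.002350+1/4·(-0.024729)≈-0.005947
n=5: y≈-0.005947, sp=-3, e=sp−y≈-2.994053; I≈-17.583668, D=e−e_prev≈0.008297; u=0·(-2.994053)+0·(-17.583668)+1/2·0.008297≈0.004149; next y=1/10·(-0.005947)+1/4·0.004149≈0.000442
n=6: y≈0.000442, sp=-3, e=sp−y≈-3.000442; I≈-20.584110, D=e−e_prev≈-0.006390; u=0·(-3.000442)+0·(-20.584110)+1/2·(-0.006390)≈-0.003195; next y=1/10·0.000442+1/4·(-0.003195)≈-0.000754
n=7: y≈-0.000754, sp=-3, e=sp−y≈-2.999246; I≈-23.583356, D=e−e_prev≈0.001197; u=0·(-2.999246)+0·(-23.583356)+1/2·0.001197≈0.000598; next y=1/10·(-0.000754)+1/4·0.000598≈0.000074
n=8: y≈0.000074, sp=-3, e=sp−y≈-3.000074; I≈-26.583430, D=e−e_prev≈-0.000829; u=0·(-3.000074)+0·(-26.583430)+1/2·(-0.000829)≈-0.000414; next y=1/10·0.000074+1/4·(-0.000414)≈-0.000096
n=9: y≈-0.000096, sp=-3, e=sp−y≈-2.999904; I≈-29.583334, D=e−e_prev≈0.000170; u=0·(-2.999904)+0·(-29.583334)+1/2·0.000170≈0.000085; next y=1/10·(-0.000096)+1/4·0.000085≈0.000012
n=10: y≈0.000012, sp=-3, e=sp−y≈-3.000012; I≈-32.583345, D=e−e_prev≈-0.000108; u=0·(-3.000012)+0·(-32.583345)+1/2·(-0.000108)≈-0.000054; next y=1/10·0.000012+1/4·(-0.000054)≈-0.000012
n=11: y≈-0.000012, sp=-3, e=sp−y≈-2.999988; I≈-35.583333, D=e−e_prev≈0.000024; u=0·(-2.999988)+0·(-35.583333)+1/2·0.000024≈0.000012; next y=1/10·(-0.000012)+1/4·0.000012≈0.000002
n=12: y≈0.000002, sp=-3, e=sp−y≈-3.000002; I≈-38.583335, D=e−e_prev≈-0.000014; u=0·(-3.000002)+0·(-38.583335)+1/2·(-0.000014)≈-0.000007; next y=1/10·0.000002+1/4·(-0.000007)≈-0.000002
n=13: y≈-0.000002, sp=-3, e=sp−y≈-2.999998; I≈-41.583333, D=e−e_prev≈0.000003; u=0·(-2.999998)+0·(-41.583333)+1/2·0.000003≈0.000002; next y=1/10·(-0.000002)+1/4·0.000002≈0.000000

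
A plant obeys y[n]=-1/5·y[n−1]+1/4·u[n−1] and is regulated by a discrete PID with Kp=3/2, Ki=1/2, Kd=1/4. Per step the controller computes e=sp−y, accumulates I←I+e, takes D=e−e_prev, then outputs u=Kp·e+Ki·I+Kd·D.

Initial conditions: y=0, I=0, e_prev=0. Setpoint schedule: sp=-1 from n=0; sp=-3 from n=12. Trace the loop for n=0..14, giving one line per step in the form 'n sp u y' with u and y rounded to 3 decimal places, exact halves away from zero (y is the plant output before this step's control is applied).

(exact arithmetic carried between steps; '≈' marks a value shown rounded to 6 d.p. or computed from one; I and e_prev carry over from the previous line; the table rounds u and y to 3 d.p., halves away from zero)
n=0: y=0, sp=-1, e=sp−y=-1; I=-1, D=e−e_prev=-1; u=3/2·(-1)+1/2·(-1)+1/4·(-1)=-2.25; next y=-1/5·0+1/4·(-2.25)=-0.5625
n=1: y=-0.5625, sp=-1, e=sp−y=-0.4375; I=-1.4375, D=e−e_prev=0.5625; u=3/2·(-0.4375)+1/2·(-1.4375)+1/4·0.5625=-1.234375; next y=-1/5·(-0.5625)+1/4·(-1.234375)≈-0.196094
n=2: y≈-0.196094, sp=-1, e=sp−y≈-0.803906; I≈-2.241406, D=e−e_prev≈-0.366406; u=3/2·(-0.803906)+1/2·(-2.241406)+1/4·(-0.366406)≈-2.418164; next y=-1/5·(-0.196094)+1/4·(-2.418164)≈-0.565322
n=3: y≈-0.565322, sp=-1, e=sp−y≈-0.434678; I≈-2.676084, D=e−e_prev≈0.369229; u=3/2·(-0.434678)+1/2·(-2.676084)+1/4·0.369229≈-1.897751; next y=-1/5·(-0.565322)+1/4·(-1.897751)≈-0.361373
n=4: y≈-0.361373, sp=-1, e=sp−y≈-0.638627; I≈-3.314711, D=e−e_prev≈-0.203949; u=3/2·(-0.638627)+1/2·(-3.314711)+1/4·(-0.203949)≈-2.666282; next y=-1/5·(-0.361373)+1/4·(-2.666282)≈-0.594296
n=5: y≈-0.594296, sp=-1, e=sp−y≈-0.405704; I≈-3.720415, D=e−e_prev≈0.232922; u=3/2·(-0.405704)+1/2·(-3.720415)+1/4·0.232922≈-2.410533; next y=-1/5·(-0.594296)+1/4·(-2.410533)≈-0.483774
n=6: y≈-0.483774, sp=-1, e=sp−y≈-0.516226; I≈-4.236641, D=e−e_prev≈-0.110522; u=3/2·(-0.516226)+1/2·(-4.236641)+1/4·(-0.110522)≈-2.920290; next y=-1/5·(-0.483774)+1/4·(-2.920290)≈-0.633318
n=7: y≈-0.633318, sp=-1, e=sp−y≈-0.366682; I≈-4.603323, D=e−e_prev≈0.149544; u=3/2·(-0.366682)+1/2·(-4.603323)+1/4·0.149544≈-2.814299; next y=-1/5·(-0.633318)+1/4·(-2.814299)≈-0.576911
n=8: y≈-0.576911, sp=-1, e=sp−y≈-0.423089; I≈-5.026412, D=e−e_prev≈-0.056406; u=3/2·(-0.423089)+1/2·(-5.026412)+1/4·(-0.056406)≈-3.161941; next y=-1/5·(-0.576911)+1/4·(-3.161941)≈-0.675103
n=9: y≈-0.675103, sp=-1, e=sp−y≈-0.324897; I≈-5.351309, D=e−e_prev≈0.098192; u=3/2·(-0.324897)+1/2·(-5.351309)+1/4·0.098192≈-3.138452; next y=-1/5·(-0.675103)+1/4·(-3.138452)≈-0.649592
n=10: y≈-0.649592, sp=-1, e=sp−y≈-0.350408; I≈-5.701716, D=e−e_prev≈-0.025510; u=3/2·(-0.350408)+1/2·(-5.701716)+1/4·(-0.025510)≈-3.382847; next y=-1/5·(-0.649592)+1/4·(-3.382847)≈-0.715793
n=11: y≈-0.715793, sp=-1, e=sp−y≈-0.284207; I≈-5.985923, D=e−e_prev≈0.066201; u=3/2·(-0.284207)+1/2·(-5.985923)+1/4·0.066201≈-3.402721; next y=-1/5·(-0.715793)+1/4·(-3.402721)≈-0.707522
n=12: y≈-0.707522, sp=-3, e=sp−y≈-2.292478; I≈-8.278401, D=e−e_prev≈-2.008272; u=3/2·(-2.292478)+1/2·(-8.278401)+1/4·(-2.008272)≈-8.079986; next y=-1/5·(-0.707522)+1/4·(-8.079986)≈-1.878492
n=13: y≈-1.878492, sp=-3, e=sp−y≈-1.121508; I≈-9.399909, D=e−e_prev≈1.170970; u=3/2·(-1.121508)+1/2·(-9.399909)+1/4·1.170970≈-6.089474; next y=-1/5·(-1.878492)+1/4·(-6.089474)≈-1.146670
n=14: y≈-1.146670, sp=-3, e=sp−y≈-1.853330; I≈-11.253239, D=e−e_prev≈-0.731822; u=3/2·(-1.853330)+1/2·(-11.253239)+1/4·(-0.731822)≈-8.589570; next y=-1/5·(-1.146670)+1/4·(-8.589570)≈-1.918059

0 -1 -2.250 0.000
1 -1 -1.234 -0.563
2 -1 -2.418 -0.196
3 -1 -1.898 -0.565
4 -1 -2.666 -0.361
5 -1 -2.411 -0.594
6 -1 -2.920 -0.484
7 -1 -2.814 -0.633
8 -1 -3.162 -0.577
9 -1 -3.138 -0.675
10 -1 -3.383 -0.650
11 -1 -3.403 -0.716
12 -3 -8.080 -0.708
13 -3 -6.089 -1.878
14 -3 -8.590 -1.147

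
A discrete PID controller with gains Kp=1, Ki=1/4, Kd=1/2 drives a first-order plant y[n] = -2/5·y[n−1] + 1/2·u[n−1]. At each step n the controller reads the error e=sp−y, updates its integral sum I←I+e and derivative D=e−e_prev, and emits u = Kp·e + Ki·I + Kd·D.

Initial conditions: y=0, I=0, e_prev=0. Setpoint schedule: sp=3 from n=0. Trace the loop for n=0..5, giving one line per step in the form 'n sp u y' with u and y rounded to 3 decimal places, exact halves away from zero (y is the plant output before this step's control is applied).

0 3 5.250 0.000
1 3 -0.094 2.625
2 3 7.826 -1.097
3 3 -2.546 4.352
4 3 12.730 -3.014
5 3 -7.971 7.570

(exact arithmetic carried between steps; '≈' marks a value shown rounded to 6 d.p. or computed from one; I and e_prev carry over from the previous line; the table rounds u and y to 3 d.p., halves away from zero)
n=0: y=0, sp=3, e=sp−y=3; I=3, D=e−e_prev=3; u=1·3+1/4·3+1/2·3=5.25; next y=-2/5·0+1/2·5.25=2.625
n=1: y=2.625, sp=3, e=sp−y=0.375; I=3.375, D=e−e_prev=-2.625; u=1·0.375+1/4·3.375+1/2·(-2.625)=-0.09375; next y=-2/5·2.625+1/2·(-0.09375)=-1.096875
n=2: y=-1.096875, sp=3, e=sp−y=4.096875; I=7.471875, D=e−e_prev=3.721875; u=1·4.096875+1/4·7.471875+1/2·3.721875≈7.825781; next y=-2/5·(-1.096875)+1/2·7.825781≈4.351641
n=3: y≈4.351641, sp=3, e=sp−y≈-1.351641; I≈6.120234, D=e−e_prev≈-5.448516; u=1·(-1.351641)+1/4·6.120234+1/2·(-5.448516)≈-2.545840; next y=-2/5·4.351641+1/2·(-2.545840)≈-3.013576
n=4: y≈-3.013576, sp=3, e=sp−y≈6.013576; I≈12.133811, D=e−e_prev≈7.365217; u=1·6.013576+1/4·12.133811+1/2·7.365217≈12.729637; next y=-2/5·(-3.013576)+1/2·12.729637≈7.570249
n=5: y≈7.570249, sp=3, e=sp−y≈-4.570249; I≈7.563561, D=e−e_prev≈-10.583825; u=1·(-4.570249)+1/4·7.563561+1/2·(-10.583825)≈-7.971271; next y=-2/5·7.570249+1/2·(-7.971271)≈-7.013735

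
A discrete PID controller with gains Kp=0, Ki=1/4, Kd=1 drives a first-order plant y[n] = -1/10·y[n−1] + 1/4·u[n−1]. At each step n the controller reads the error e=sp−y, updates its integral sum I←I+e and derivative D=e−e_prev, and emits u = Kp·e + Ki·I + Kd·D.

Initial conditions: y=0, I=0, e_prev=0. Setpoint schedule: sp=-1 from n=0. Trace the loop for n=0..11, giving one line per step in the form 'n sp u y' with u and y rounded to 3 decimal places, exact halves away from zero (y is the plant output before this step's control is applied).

(exact arithmetic carried between steps; '≈' marks a value shown rounded to 6 d.p. or computed from one; I and e_prev carry over from the previous line; the table rounds u and y to 3 d.p., halves away from zero)
n=0: y=0, sp=-1, e=sp−y=-1; I=-1, D=e−e_prev=-1; u=0·(-1)+1/4·(-1)+1·(-1)=-1.25; next y=-1/10·0+1/4·(-1.25)=-0.3125
n=1: y=-0.3125, sp=-1, e=sp−y=-0.6875; I=-1.6875, D=e−e_prev=0.3125; u=0·(-0.6875)+1/4·(-1.6875)+1·0.3125=-0.109375; next y=-1/10·(-0.3125)+1/4·(-0.109375)≈0.003906
n=2: y≈0.003906, sp=-1, e=sp−y≈-1.003906; I≈-2.691406, D=e−e_prev≈-0.316406; u=0·(-1.003906)+1/4·(-2.691406)+1·(-0.316406)≈-0.989258; next y=-1/10·0.003906+1/4·(-0.989258)≈-0.247705
n=3: y≈-0.247705, sp=-1, e=sp−y≈-0.752295; I≈-3.443701, D=e−e_prev≈0.251611; u=0·(-0.752295)+1/4·(-3.443701)+1·0.251611≈-0.609314; next y=-1/10·(-0.247705)+1/4·(-0.609314)≈-0.127558
n=4: y≈-0.127558, sp=-1, e=sp−y≈-0.872442; I≈-4.316143, D=e−e_prev≈-0.120147; u=0·(-0.872442)+1/4·(-4.316143)+1·(-0.120147)≈-1.199183; next y=-1/10·(-0.127558)+1/4·(-1.199183)≈-0.287040
n=5: y≈-0.287040, sp=-1, e=sp−y≈-0.712960; I≈-5.029103, D=e−e_prev≈0.159482; u=0·(-0.712960)+1/4·(-5.029103)+1·0.159482≈-1.097794; next y=-1/10·(-0.287040)+1/4·(-1.097794)≈-0.245744
n=6: y≈-0.245744, sp=-1, e=sp−y≈-0.754256; I≈-5.783359, D=e−e_prev≈-0.041295; u=0·(-0.754256)+1/4·(-5.783359)+1·(-0.041295)≈-1.487135; next y=-1/10·(-0.245744)+1/4·(-1.487135)≈-0.347209
n=7: y≈-0.347209, sp=-1, e=sp−y≈-0.652791; I≈-6.436149, D=e−e_prev≈0.101465; u=0·(-0.652791)+1/4·(-6.436149)+1·0.101465≈-1.507572; next y=-1/10·(-0.347209)+1/4·(-1.507572)≈-0.342172
n=8: y≈-0.342172, sp=-1, e=sp−y≈-0.657828; I≈-7.093977, D=e−e_prev≈-0.005037; u=0·(-0.657828)+1/4·(-7.093977)+1·(-0.005037)≈-1.778531; next y=-1/10·(-0.342172)+1/4·(-1.778531)≈-0.410416
n=9: y≈-0.410416, sp=-1, e=sp−y≈-0.589584; I≈-7.683562, D=e−e_prev≈0.068243; u=0·(-0.589584)+1/4·(-7.683562)+1·0.068243≈-1.852647; next y=-1/10·(-0.410416)+1/4·(-1.852647)≈-0.422120
n=10: y≈-0.422120, sp=-1, e=sp−y≈-0.577880; I≈-8.261441, D=e−e_prev≈0.011705; u=0·(-0.577880)+1/4·(-8.261441)+1·0.011705≈-2.053656; next y=-1/10·(-0.422120)+1/4·(-2.053656)≈-0.471202
n=11: y≈-0.471202, sp=-1, e=sp−y≈-0.528798; I≈-8.790239, D=e−e_prev≈0.049082; u=0·(-0.528798)+1/4·(-8.790239)+1·0.049082≈-2.148478; next y=-1/10·(-0.471202)+1/4·(-2.148478)≈-0.489999

0 -1 -1.250 0.000
1 -1 -0.109 -0.313
2 -1 -0.989 0.004
3 -1 -0.609 -0.248
4 -1 -1.199 -0.128
5 -1 -1.098 -0.287
6 -1 -1.487 -0.246
7 -1 -1.508 -0.347
8 -1 -1.779 -0.342
9 -1 -1.853 -0.410
10 -1 -2.054 -0.422
11 -1 -2.148 -0.471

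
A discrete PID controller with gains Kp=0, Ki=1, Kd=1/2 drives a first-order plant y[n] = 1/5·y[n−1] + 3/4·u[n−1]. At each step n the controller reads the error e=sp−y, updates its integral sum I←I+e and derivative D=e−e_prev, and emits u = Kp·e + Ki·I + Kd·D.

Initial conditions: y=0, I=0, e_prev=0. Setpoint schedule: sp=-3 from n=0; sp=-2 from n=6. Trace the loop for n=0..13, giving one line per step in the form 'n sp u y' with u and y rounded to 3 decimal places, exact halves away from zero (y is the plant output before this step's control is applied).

(exact arithmetic carried between steps; '≈' marks a value shown rounded to 6 d.p. or computed from one; I and e_prev carry over from the previous line; the table rounds u and y to 3 d.p., halves away from zero)
n=0: y=0, sp=-3, e=sp−y=-3; I=-3, D=e−e_prev=-3; u=0·(-3)+1·(-3)+1/2·(-3)=-4.5; next y=1/5·0+3/4·(-4.5)=-3.375
n=1: y=-3.375, sp=-3, e=sp−y=0.375; I=-2.625, D=e−e_prev=3.375; u=0·0.375+1·(-2.625)+1/2·3.375=-0.9375; next y=1/5·(-3.375)+3/4·(-0.9375)=-1.378125
n=2: y=-1.378125, sp=-3, e=sp−y=-1.621875; I=-4.246875, D=e−e_prev=-1.996875; u=0·(-1.621875)+1·(-4.246875)+1/2·(-1.996875)≈-5.245313; next y=1/5·(-1.378125)+3/4·(-5.245313)≈-4.209609
n=3: y≈-4.209609, sp=-3, e=sp−y≈1.209609; I≈-3.037266, D=e−e_prev≈2.831484; u=0·1.209609+1·(-3.037266)+1/2·2.831484≈-1.621523; next y=1/5·(-4.209609)+3/4·(-1.621523)≈-2.058064
n=4: y≈-2.058064, sp=-3, e=sp−y≈-0.941936; I≈-3.979201, D=e−e_prev≈-2.151545; u=0·(-0.941936)+1·(-3.979201)+1/2·(-2.151545)≈-5.054974; next y=1/5·(-2.058064)+3/4·(-5.054974)≈-4.202843
n=5: y≈-4.202843, sp=-3, e=sp−y≈1.202843; I≈-2.776358, D=e−e_prev≈2.144779; u=0·1.202843+1·(-2.776358)+1/2·2.144779≈-1.703969; next y=1/5·(-4.202843)+3/4·(-1.703969)≈-2.118545
n=6: y≈-2.118545, sp=-2, e=sp−y≈0.118545; I≈-2.657813, D=e−e_prev≈-1.084298; u=0·0.118545+1·(-2.657813)+1/2·(-1.084298)≈-3.199962; next y=1/5·(-2.118545)+3/4·(-3.199962)≈-2.823680
n=7: y≈-2.823680, sp=-2, e=sp−y≈0.823680; I≈-1.834132, D=e−e_prev≈0.705135; u=0·0.823680+1·(-1.834132)+1/2·0.705135≈-1.481565; next y=1/5·(-2.823680)+3/4·(-1.481565)≈-1.675910
n=8: y≈-1.675910, sp=-2, e=sp−y≈-0.324090; I≈-2.158223, D=e−e_prev≈-1.147771; u=0·(-0.324090)+1·(-2.158223)+1/2·(-1.147771)≈-2.732108; next y=1/5·(-1.675910)+3/4·(-2.732108)≈-2.384263
n=9: y≈-2.384263, sp=-2, e=sp−y≈0.384263; I≈-1.773960, D=e−e_prev≈0.708353; u=0·0.384263+1·(-1.773960)+1/2·0.708353≈-1.419783; next y=1/5·(-2.384263)+3/4·(-1.419783)≈-1.541690
n=10: y≈-1.541690, sp=-2, e=sp−y≈-0.458310; I≈-2.232270, D=e−e_prev≈-0.842573; u=0·(-0.458310)+1·(-2.232270)+1/2·(-0.842573)≈-2.653556; next y=1/5·(-1.541690)+3/4·(-2.653556)≈-2.298505
n=11: y≈-2.298505, sp=-2, e=sp−y≈0.298505; I≈-1.933765, D=e−e_prev≈0.756815; u=0·0.298505+1·(-1.933765)+1/2·0.756815≈-1.555357; next y=1/5·(-2.298505)+3/4·(-1.555357)≈-1.626219
n=12: y≈-1.626219, sp=-2, e=sp−y≈-0.373781; I≈-2.307546, D=e−e_prev≈-0.672287; u=0·(-0.373781)+1·(-2.307546)+1/2·(-0.672287)≈-2.643689; next y=1/5·(-1.626219)+3/4·(-2.643689)≈-2.308011
n=13: y≈-2.308011, sp=-2, e=sp−y≈0.308011; I≈-1.999535, D=e−e_prev≈0.681792; u=0·0.308011+1·(-1.999535)+1/2·0.681792≈-1.658639; next y=1/5·(-2.308011)+3/4·(-1.658639)≈-1.705582

0 -3 -4.500 0.000
1 -3 -0.938 -3.375
2 -3 -5.245 -1.378
3 -3 -1.622 -4.210
4 -3 -5.055 -2.058
5 -3 -1.704 -4.203
6 -2 -3.200 -2.119
7 -2 -1.482 -2.824
8 -2 -2.732 -1.676
9 -2 -1.420 -2.384
10 -2 -2.654 -1.542
11 -2 -1.555 -2.299
12 -2 -2.644 -1.626
13 -2 -1.659 -2.308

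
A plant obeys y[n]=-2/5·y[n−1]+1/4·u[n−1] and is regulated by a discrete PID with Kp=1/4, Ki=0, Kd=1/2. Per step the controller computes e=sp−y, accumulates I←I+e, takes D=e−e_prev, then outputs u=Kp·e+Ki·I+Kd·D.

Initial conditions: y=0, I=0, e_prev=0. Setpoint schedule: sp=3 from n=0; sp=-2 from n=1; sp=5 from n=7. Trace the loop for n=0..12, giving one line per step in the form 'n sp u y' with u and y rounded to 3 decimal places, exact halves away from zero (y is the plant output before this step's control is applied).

0 3 2.250 0.000
1 -2 -3.422 0.563
2 -2 0.592 -1.080
3 -2 -1.475 0.580
4 -2 0.241 -0.601
5 -2 -1.026 0.301
6 -2 -0.067 -0.377
7 5 4.461 0.134
8 5 0.521 1.062
9 5 2.002 -0.295
10 5 0.639 0.618
11 5 1.625 -0.088
12 5 0.875 0.441

(exact arithmetic carried between steps; '≈' marks a value shown rounded to 6 d.p. or computed from one; I and e_prev carry over from the previous line; the table rounds u and y to 3 d.p., halves away from zero)
n=0: y=0, sp=3, e=sp−y=3; I=3, D=e−e_prev=3; u=1/4·3+0·3+1/2·3=2.25; next y=-2/5·0+1/4·2.25=0.5625
n=1: y=0.5625, sp=-2, e=sp−y=-2.5625; I=0.4375, D=e−e_prev=-5.5625; u=1/4·(-2.5625)+0·0.4375+1/2·(-5.5625)=-3.421875; next y=-2/5·0.5625+1/4·(-3.421875)≈-1.080469
n=2: y≈-1.080469, sp=-2, e=sp−y≈-0.919531; I≈-0.482031, D=e−e_prev≈1.642969; u=1/4·(-0.919531)+0·(-0.482031)+1/2·1.642969≈0.591602; next y=-2/5·(-1.080469)+1/4·0.591602≈0.580088
n=3: y≈0.580088, sp=-2, e=sp−y≈-2.580088; I≈-3.062119, D=e−e_prev≈-1.660557; u=1/4·(-2.580088)+0·(-3.062119)+1/2·(-1.660557)≈-1.475300; next y=-2/5·0.580088+1/4·(-1.475300)≈-0.600860
n=4: y≈-0.600860, sp=-2, e=sp−y≈-1.399140; I≈-4.461259, D=e−e_prev≈1.180948; u=1/4·(-1.399140)+0·(-4.461259)+1/2·1.180948≈0.240689; next y=-2/5·(-0.600860)+1/4·0.240689≈0.300516
n=5: y≈0.300516, sp=-2, e=sp−y≈-2.300516; I≈-6.761775, D=e−e_prev≈-0.901377; u=1/4·(-2.300516)+0·(-6.761775)+1/2·(-0.901377)≈-1.025817; next y=-2/5·0.300516+1/4·(-1.025817)≈-0.376661
n=6: y≈-0.376661, sp=-2, e=sp−y≈-1.623339; I≈-8.385114, D=e−e_prev≈0.677177; u=1/4·(-1.623339)+0·(-8.385114)+1/2·0.677177≈-0.067246; next y=-2/5·(-0.376661)+1/4·(-0.067246)≈0.133853
n=7: y≈0.133853, sp=5, e=sp−y≈4.866147; I≈-3.518967, D=e−e_prev≈6.489486; u=1/4·4.866147+0·(-3.518967)+1/2·6.489486≈4.461280; next y=-2/5·0.133853+1/4·4.461280≈1.061779
n=8: y≈1.061779, sp=5, e=sp−y≈3.938221; I≈0.419254, D=e−e_prev≈-0.927926; u=1/4·3.938221+0·0.419254+1/2·(-0.927926)≈0.520592; next y=-2/5·1.061779+1/4·0.520592≈-0.294563
n=9: y≈-0.294563, sp=5, e=sp−y≈5.294563; I≈5.713817, D=e−e_prev≈1.356342; u=1/4·5.294563+0·5.713817+1/2·1.356342≈2.001812; next y=-2/5·(-0.294563)+1/4·2.001812≈0.618278
n=10: y≈0.618278, sp=5, e=sp−y≈4.381722; I≈10.095539, D=e−e_prev≈-0.912842; u=1/4·4.381722+0·10.095539+1/2·(-0.912842)≈0.639009; next y=-2/5·0.618278+1/4·0.639009≈-0.087559
n=11: y≈-0.087559, sp=5, e=sp−y≈5.087559; I≈15.183098, D=e−e_prev≈0.705837; u=1/4·5.087559+0·15.183098+1/2·0.705837≈1.624808; next y=-2/5·(-0.087559)+1/4·1.624808≈0.441226
n=12: y≈0.441226, sp=5, e=sp−y≈4.558774; I≈19.741872, D=e−e_prev≈-0.528785; u=1/4·4.558774+0·19.741872+1/2·(-0.528785)≈0.875301; next y=-2/5·0.441226+1/4·0.875301≈0.042335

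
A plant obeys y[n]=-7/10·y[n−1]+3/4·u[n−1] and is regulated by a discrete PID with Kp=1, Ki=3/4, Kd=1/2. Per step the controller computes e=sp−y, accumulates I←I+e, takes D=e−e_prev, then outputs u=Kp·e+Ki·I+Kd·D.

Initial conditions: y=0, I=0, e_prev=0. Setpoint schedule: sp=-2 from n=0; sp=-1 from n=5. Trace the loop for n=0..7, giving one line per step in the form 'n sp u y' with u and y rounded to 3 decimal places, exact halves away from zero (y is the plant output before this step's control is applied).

(exact arithmetic carried between steps; '≈' marks a value shown rounded to 6 d.p. or computed from one; I and e_prev carry over from the previous line; the table rounds u and y to 3 d.p., halves away from zero)
n=0: y=0, sp=-2, e=sp−y=-2; I=-2, D=e−e_prev=-2; u=1·(-2)+3/4·(-2)+1/2·(-2)=-4.5; next y=-7/10·0+3/4·(-4.5)=-3.375
n=1: y=-3.375, sp=-2, e=sp−y=1.375; I=-0.625, D=e−e_prev=3.375; u=1·1.375+3/4·(-0.625)+1/2·3.375=2.59375; next y=-7/10·(-3.375)+3/4·2.59375≈4.307813
n=2: y≈4.307813, sp=-2, e=sp−y≈-6.307813; I≈-6.932813, D=e−e_prev≈-7.682813; u=1·(-6.307813)+3/4·(-6.932813)+1/2·(-7.682813)≈-15.348828; next y=-7/10·4.307813+3/4·(-15.348828)≈-14.527090
n=3: y≈-14.527090, sp=-2, e=sp−y≈12.527090; I≈5.594277, D=e−e_prev≈18.834902; u=1·12.527090+3/4·5.594277+1/2·18.834902≈26.140249; next y=-7/10·(-14.527090)+3/4·26.140249≈29.774150
n=4: y≈29.774150, sp=-2, e=sp−y≈-31.774150; I≈-26.179872, D=e−e_prev≈-44.301240; u=1·(-31.774150)+3/4·(-26.179872)+1/2·(-44.301240)≈-73.559674; next y=-7/10·29.774150+3/4·(-73.559674)≈-76.011660
n=5: y≈-76.011660, sp=-1, e=sp−y≈75.011660; I≈48.831788, D=e−e_prev≈106.785810; u=1·75.011660+3/4·48.831788+1/2·106.785810≈165.028406; next y=-7/10·(-76.011660)+3/4·165.028406≈176.979466
n=6: y≈176.979466, sp=-1, e=sp−y≈-177.979466; I≈-129.147679, D=e−e_prev≈-252.991126; u=1·(-177.979466)+3/4·(-129.147679)+1/2·(-252.991126)≈-401.335788; next y=-7/10·176.979466+3/4·(-401.335788)≈-424.887467
n=7: y≈-424.887467, sp=-1, e=sp−y≈423.887467; I≈294.739789, D=e−e_prev≈601.866934; u=1·423.887467+3/4·294.739789+1/2·601.866934≈945.875776; next y=-7/10·(-424.887467)+3/4·945.875776≈1006.828059

0 -2 -4.500 0.000
1 -2 2.594 -3.375
2 -2 -15.349 4.308
3 -2 26.140 -14.527
4 -2 -73.560 29.774
5 -1 165.028 -76.012
6 -1 -401.336 176.979
7 -1 945.876 -424.887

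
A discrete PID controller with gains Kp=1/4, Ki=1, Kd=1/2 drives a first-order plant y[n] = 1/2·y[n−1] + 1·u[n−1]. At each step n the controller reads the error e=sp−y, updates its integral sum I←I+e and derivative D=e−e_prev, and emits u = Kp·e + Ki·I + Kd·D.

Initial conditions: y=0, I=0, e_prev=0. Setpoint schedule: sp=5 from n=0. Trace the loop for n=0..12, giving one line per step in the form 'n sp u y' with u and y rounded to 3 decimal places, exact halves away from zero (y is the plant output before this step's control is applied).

(exact arithmetic carried between steps; '≈' marks a value shown rounded to 6 d.p. or computed from one; I and e_prev carry over from the previous line; the table rounds u and y to 3 d.p., halves away from zero)
n=0: y=0, sp=5, e=sp−y=5; I=5, D=e−e_prev=5; u=1/4·5+1·5+1/2·5=8.75; next y=1/2·0+1·8.75=8.75
n=1: y=8.75, sp=5, e=sp−y=-3.75; I=1.25, D=e−e_prev=-8.75; u=1/4·(-3.75)+1·1.25+1/2·(-8.75)=-4.0625; next y=1/2·8.75+1·(-4.0625)=0.3125
n=2: y=0.3125, sp=5, e=sp−y=4.6875; I=5.9375, D=e−e_prev=8.4375; u=1/4·4.6875+1·5.9375+1/2·8.4375=11.328125; next y=1/2·0.3125+1·11.328125=11.484375
n=3: y=11.484375, sp=5, e=sp−y=-6.484375; I=-0.546875, D=e−e_prev=-11.171875; u=1/4·(-6.484375)+1·(-0.546875)+1/2·(-11.171875)≈-7.753906; next y=1/2·11.484375+1·(-7.753906)≈-2.011719
n=4: y≈-2.011719, sp=5, e=sp−y≈7.011719; I≈6.464844, D=e−e_prev≈13.496094; u=1/4·7.011719+1·6.464844+1/2·13.496094≈14.965820; next y=1/2·(-2.011719)+1·14.965820≈13.959961
n=5: y≈13.959961, sp=5, e=sp−y≈-8.959961; I≈-2.495117, D=e−e_prev≈-15.971680; u=1/4·(-8.959961)+1·(-2.495117)+1/2·(-15.971680)≈-12.720947; next y=1/2·13.959961+1·(-12.720947)≈-5.740967
n=6: y≈-5.740967, sp=5, e=sp−y≈10.740967; I≈8.245850, D=e−e_prev≈19.700928; u=1/4·10.740967+1·8.245850+1/2·19.700928≈20.781555; next y=1/2·(-5.740967)+1·20.781555≈17.911072
n=7: y≈17.911072, sp=5, e=sp−y≈-12.911072; I≈-4.665222, D=e−e_prev≈-23.652039; u=1/4·(-12.911072)+1·(-4.665222)+1/2·(-23.652039)≈-19.719009; next y=1/2·17.911072+1·(-19.719009)≈-10.763474
n=8: y≈-10.763474, sp=5, e=sp−y≈15.763474; I≈11.098251, D=e−e_prev≈28.674545; u=1/4·15.763474+1·11.098251+1/2·28.674545≈29.376392; next y=1/2·(-10.763474)+1·29.376392≈23.994656
n=9: y≈23.994656, sp=5, e=sp−y≈-18.994656; I≈-7.896404, D=e−e_prev≈-34.758129; u=1/4·(-18.994656)+1·(-7.896404)+1/2·(-34.758129)≈-30.024133; next y=1/2·23.994656+1·(-30.024133)≈-18.026805
n=10: y≈-18.026805, sp=5, e=sp−y≈23.026805; I≈15.130401, D=e−e_prev≈42.021461; u=1/4·23.026805+1·15.130401+1/2·42.021461≈41.897832; next y=1/2·(-18.026805)+1·41.897832≈32.884430
n=11: y≈32.884430, sp=5, e=sp−y≈-27.884430; I≈-12.754029, D=e−e_prev≈-50.911235; u=1/4·(-27.884430)+1·(-12.754029)+1/2·(-50.911235)≈-45.180754; next y=1/2·32.884430+1·(-45.180754)≈-28.738539
n=12: y≈-28.738539, sp=5, e=sp−y≈33.738539; I≈20.984510, D=e−e_prev≈61.622969; u=1/4·33.738539+1·20.984510+1/2·61.622969≈60.230629; next y=1/2·(-28.738539)+1·60.230629≈45.861359

0 5 8.750 0.000
1 5 -4.063 8.750
2 5 11.328 0.313
3 5 -7.754 11.484
4 5 14.966 -2.012
5 5 -12.721 13.960
6 5 20.782 -5.741
7 5 -19.719 17.911
8 5 29.376 -10.763
9 5 -30.024 23.995
10 5 41.898 -18.027
11 5 -45.181 32.884
12 5 60.231 -28.739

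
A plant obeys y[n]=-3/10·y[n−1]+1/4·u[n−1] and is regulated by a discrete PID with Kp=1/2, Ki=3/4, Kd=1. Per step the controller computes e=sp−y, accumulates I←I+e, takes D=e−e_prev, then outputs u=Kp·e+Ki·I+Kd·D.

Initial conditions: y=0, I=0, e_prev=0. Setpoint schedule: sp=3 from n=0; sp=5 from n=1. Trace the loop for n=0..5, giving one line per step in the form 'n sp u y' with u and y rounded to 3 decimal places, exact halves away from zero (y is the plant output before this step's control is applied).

0 3 6.750 0.000
1 5 6.703 1.688
2 5 10.040 1.170
3 5 10.168 2.159
4 5 13.885 1.894
5 5 13.680 2.903

(exact arithmetic carried between steps; '≈' marks a value shown rounded to 6 d.p. or computed from one; I and e_prev carry over from the previous line; the table rounds u and y to 3 d.p., halves away from zero)
n=0: y=0, sp=3, e=sp−y=3; I=3, D=e−e_prev=3; u=1/2·3+3/4·3+1·3=6.75; next y=-3/10·0+1/4·6.75=1.6875
n=1: y=1.6875, sp=5, e=sp−y=3.3125; I=6.3125, D=e−e_prev=0.3125; u=1/2·3.3125+3/4·6.3125+1·0.3125=6.703125; next y=-3/10·1.6875+1/4·6.703125≈1.169531
n=2: y≈1.169531, sp=5, e=sp−y≈3.830469; I≈10.142969, D=e−e_prev≈0.517969; u=1/2·3.830469+3/4·10.142969+1·0.517969≈10.040430; next y=-3/10·1.169531+1/4·10.040430≈2.159248
n=3: y≈2.159248, sp=5, e=sp−y≈2.840752; I≈12.983721, D=e−e_prev≈-0.989717; u=1/2·2.840752+3/4·12.983721+1·(-0.989717)≈10.168450; next y=-3/10·2.159248+1/4·10.168450≈1.894338
n=4: y≈1.894338, sp=5, e=sp−y≈3.105662; I≈16.089383, D=e−e_prev≈0.264910; u=1/2·3.105662+3/4·16.089383+1·0.264910≈13.884778; next y=-3/10·1.894338+1/4·13.884778≈2.902893
n=5: y≈2.902893, sp=5, e=sp−y≈2.097107; I≈18.186490, D=e−e_prev≈-1.008555; u=1/2·2.097107+3/4·18.186490+1·(-1.008555)≈13.679866; next y=-3/10·2.902893+1/4·13.679866≈2.549098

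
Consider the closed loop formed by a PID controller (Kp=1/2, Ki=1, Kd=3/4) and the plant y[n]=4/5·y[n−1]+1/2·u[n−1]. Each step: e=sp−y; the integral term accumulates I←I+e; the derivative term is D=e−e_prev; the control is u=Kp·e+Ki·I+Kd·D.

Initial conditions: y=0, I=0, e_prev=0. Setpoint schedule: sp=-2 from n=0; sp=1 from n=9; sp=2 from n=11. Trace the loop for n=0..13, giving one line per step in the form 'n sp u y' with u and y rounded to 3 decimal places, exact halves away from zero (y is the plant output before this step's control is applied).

(exact arithmetic carried between steps; '≈' marks a value shown rounded to 6 d.p. or computed from one; I and e_prev carry over from the previous line; the table rounds u and y to 3 d.p., halves away from zero)
n=0: y=0, sp=-2, e=sp−y=-2; I=-2, D=e−e_prev=-2; u=1/2·(-2)+1·(-2)+3/4·(-2)=-4.5; next y=4/5·0+1/2·(-4.5)=-2.25
n=1: y=-2.25, sp=-2, e=sp−y=0.25; I=-1.75, D=e−e_prev=2.25; u=1/2·0.25+1·(-1.75)+3/4·2.25=0.0625; next y=4/5·(-2.25)+1/2·0.0625=-1.76875
n=2: y=-1.76875, sp=-2, e=sp−y=-0.23125; I=-1.98125, D=e−e_prev=-0.48125; u=1/2·(-0.23125)+1·(-1.98125)+3/4·(-0.48125)≈-2.457813; next y=4/5·(-1.76875)+1/2·(-2.457813)≈-2.643906
n=3: y≈-2.643906, sp=-2, e=sp−y≈0.643906; I≈-1.337344, D=e−e_prev≈0.875156; u=1/2·0.643906+1·(-1.337344)+3/4·0.875156≈-0.359023; next y=4/5·(-2.643906)+1/2·(-0.359023)≈-2.294637
n=4: y≈-2.294637, sp=-2, e=sp−y≈0.294637; I≈-1.042707, D=e−e_prev≈-0.349270; u=1/2·0.294637+1·(-1.042707)+3/4·(-0.349270)≈-1.157341; next y=4/5·(-2.294637)+1/2·(-1.157341)≈-2.414380
n=5: y≈-2.414380, sp=-2, e=sp−y≈0.414380; I≈-0.628327, D=e−e_prev≈0.119743; u=1/2·0.414380+1·(-0.628327)+3/4·0.119743≈-0.331330; next y=4/5·(-2.414380)+1/2·(-0.331330)≈-2.097169
n=6: y≈-2.097169, sp=-2, e=sp−y≈0.097169; I≈-0.531158, D=e−e_prev≈-0.317211; u=1/2·0.097169+1·(-0.531158)+3/4·(-0.317211)≈-0.720482; next y=4/5·(-2.097169)+1/2·(-0.720482)≈-2.037976
n=7: y≈-2.037976, sp=-2, e=sp−y≈0.037976; I≈-0.493182, D=e−e_prev≈-0.059193; u=1/2·0.037976+1·(-0.493182)+3/4·(-0.059193)≈-0.518589; next y=4/5·(-2.037976)+1/2·(-0.518589)≈-1.889675
n=8: y≈-1.889675, sp=-2, e=sp−y≈-0.110325; I≈-0.603507, D=e−e_prev≈-0.148301; u=1/2·(-0.110325)+1·(-0.603507)+3/4·(-0.148301)≈-0.769895; next y=4/5·(-1.889675)+1/2·(-0.769895)≈-1.896688
n=9: y≈-1.896688, sp=1, e=sp−y≈2.896688; I≈2.293181, D=e−e_prev≈3.007012; u=1/2·2.896688+1·2.293181+3/4·3.007012≈5.996784; next y=4/5·(-1.896688)+1/2·5.996784≈1.481042
n=10: y≈1.481042, sp=1, e=sp−y≈-0.481042; I≈1.812139, D=e−e_prev≈-3.377730; u=1/2·(-0.481042)+1·1.812139+3/4·(-3.377730)≈-0.961679; next y=4/5·1.481042+1/2·(-0.961679)≈0.703994
n=11: y≈0.703994, sp=2, e=sp−y≈1.296006; I≈3.108145, D=e−e_prev≈1.777048; u=1/2·1.296006+1·3.108145+3/4·1.777048≈5.088934; next y=4/5·0.703994+1/2·5.088934≈3.107662
n=12: y≈3.107662, sp=2, e=sp−y≈-1.107662; I≈2.000483, D=e−e_prev≈-2.403668; u=1/2·(-1.107662)+1·2.000483+3/4·(-2.403668)≈-0.356099; next y=4/5·3.107662+1/2·(-0.356099)≈2.308080
n=13: y≈2.308080, sp=2, e=sp−y≈-0.308080; I≈1.692403, D=e−e_prev≈0.799582; u=1/2·(-0.308080)+1·1.692403+3/4·0.799582≈2.138049; next y=4/5·2.308080+1/2·2.138049≈2.915489

0 -2 -4.500 0.000
1 -2 0.063 -2.250
2 -2 -2.458 -1.769
3 -2 -0.359 -2.644
4 -2 -1.157 -2.295
5 -2 -0.331 -2.414
6 -2 -0.720 -2.097
7 -2 -0.519 -2.038
8 -2 -0.770 -1.890
9 1 5.997 -1.897
10 1 -0.962 1.481
11 2 5.089 0.704
12 2 -0.356 3.108
13 2 2.138 2.308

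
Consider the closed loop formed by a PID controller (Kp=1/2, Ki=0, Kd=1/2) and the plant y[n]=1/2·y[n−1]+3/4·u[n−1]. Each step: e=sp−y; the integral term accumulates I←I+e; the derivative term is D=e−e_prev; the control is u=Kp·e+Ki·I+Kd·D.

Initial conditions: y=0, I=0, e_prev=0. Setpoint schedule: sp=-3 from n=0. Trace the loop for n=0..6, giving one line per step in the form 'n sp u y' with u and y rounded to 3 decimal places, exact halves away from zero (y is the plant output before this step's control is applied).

0 -3 -3.000 0.000
1 -3 0.750 -2.250
2 -3 -2.063 -0.563
3 -3 0.047 -1.828
4 -3 -1.535 -0.879
5 -3 -0.349 -1.591
6 -3 -1.239 -1.057

(exact arithmetic carried between steps; '≈' marks a value shown rounded to 6 d.p. or computed from one; I and e_prev carry over from the previous line; the table rounds u and y to 3 d.p., halves away from zero)
n=0: y=0, sp=-3, e=sp−y=-3; I=-3, D=e−e_prev=-3; u=1/2·(-3)+0·(-3)+1/2·(-3)=-3; next y=1/2·0+3/4·(-3)=-2.25
n=1: y=-2.25, sp=-3, e=sp−y=-0.75; I=-3.75, D=e−e_prev=2.25; u=1/2·(-0.75)+0·(-3.75)+1/2·2.25=0.75; next y=1/2·(-2.25)+3/4·0.75=-0.5625
n=2: y=-0.5625, sp=-3, e=sp−y=-2.4375; I=-6.1875, D=e−e_prev=-1.6875; u=1/2·(-2.4375)+0·(-6.1875)+1/2·(-1.6875)=-2.0625; next y=1/2·(-0.5625)+3/4·(-2.0625)=-1.828125
n=3: y=-1.828125, sp=-3, e=sp−y=-1.171875; I=-7.359375, D=e−e_prev=1.265625; u=1/2·(-1.171875)+0·(-7.359375)+1/2·1.265625=0.046875; next y=1/2·(-1.828125)+3/4·0.046875≈-0.878906
n=4: y≈-0.878906, sp=-3, e=sp−y≈-2.121094; I≈-9.480469, D=e−e_prev≈-0.949219; u=1/2·(-2.121094)+0·(-9.480469)+1/2·(-0.949219)≈-1.535156; next y=1/2·(-0.878906)+3/4·(-1.535156)≈-1.590820
n=5: y≈-1.590820, sp=-3, e=sp−y≈-1.409180; I≈-10.889648, D=e−e_prev≈0.711914; u=1/2·(-1.409180)+0·(-10.889648)+1/2·0.711914≈-0.348633; next y=1/2·(-1.590820)+3/4·(-0.348633)≈-1.056885
n=6: y≈-1.056885, sp=-3, e=sp−y≈-1.943115; I≈-12.832764, D=e−e_prev≈-0.533936; u=1/2·(-1.943115)+0·(-12.832764)+1/2·(-0.533936)≈-1.238525; next y=1/2·(-1.056885)+3/4·(-1.238525)≈-1.457336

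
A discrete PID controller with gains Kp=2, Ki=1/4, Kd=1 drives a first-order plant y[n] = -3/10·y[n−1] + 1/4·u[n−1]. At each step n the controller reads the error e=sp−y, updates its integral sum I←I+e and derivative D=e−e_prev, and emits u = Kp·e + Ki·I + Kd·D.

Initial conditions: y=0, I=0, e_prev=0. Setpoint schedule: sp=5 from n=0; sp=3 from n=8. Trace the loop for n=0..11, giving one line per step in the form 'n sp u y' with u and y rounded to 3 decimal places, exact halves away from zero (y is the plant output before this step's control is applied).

(exact arithmetic carried between steps; '≈' marks a value shown rounded to 6 d.p. or computed from one; I and e_prev carry over from the previous line; the table rounds u and y to 3 d.p., halves away from zero)
n=0: y=0, sp=5, e=sp−y=5; I=5, D=e−e_prev=5; u=2·5+1/4·5+1·5=16.25; next y=-3/10·0+1/4·16.25=4.0625
n=1: y=4.0625, sp=5, e=sp−y=0.9375; I=5.9375, D=e−e_prev=-4.0625; u=2·0.9375+1/4·5.9375+1·(-4.0625)=-0.703125; next y=-3/10·4.0625+1/4·(-0.703125)≈-1.394531
n=2: y≈-1.394531, sp=5, e=sp−y≈6.394531; I≈12.332031, D=e−e_prev≈5.457031; u=2·6.394531+1/4·12.332031+1·5.457031≈21.329102; next y=-3/10·(-1.394531)+1/4·21.329102≈5.750635
n=3: y≈5.750635, sp=5, e=sp−y≈-0.750635; I≈11.581396, D=e−e_prev≈-7.145166; u=2·(-0.750635)+1/4·11.581396+1·(-7.145166)≈-5.751086; next y=-3/10·5.750635+1/4·(-5.751086)≈-3.162962
n=4: y≈-3.162962, sp=5, e=sp−y≈8.162962; I≈19.744359, D=e−e_prev≈8.913597; u=2·8.162962+1/4·19.744359+1·8.913597≈30.175611; next y=-3/10·(-3.162962)+1/4·30.175611≈8.492791
n=5: y≈8.492791, sp=5, e=sp−y≈-3.492791; I≈16.251567, D=e−e_prev≈-11.655753; u=2·(-3.492791)+1/4·16.251567+1·(-11.655753)≈-14.578444; next y=-3/10·8.492791+1/4·(-14.578444)≈-6.192448
n=6: y≈-6.192448, sp=5, e=sp−y≈11.192448; I≈27.444016, D=e−e_prev≈14.685240; u=2·11.192448+1/4·27.444016+1·14.685240≈43.931140; next y=-3/10·(-6.192448)+1/4·43.931140≈12.840520
n=7: y≈12.840520, sp=5, e=sp−y≈-7.840520; I≈19.603496, D=e−e_prev≈-19.032968; u=2·(-7.840520)+1/4·19.603496+1·(-19.032968)≈-29.813133; next y=-3/10·12.840520+1/4·(-29.813133)≈-11.305439
n=8: y≈-11.305439, sp=3, e=sp−y≈14.305439; I≈33.908935, D=e−e_prev≈22.145959; u=2·14.305439+1/4·33.908935+1·22.145959≈59.234071; next y=-3/10·(-11.305439)+1/4·59.234071≈18.200149
n=9: y≈18.200149, sp=3, e=sp−y≈-15.200149; I≈18.708786, D=e−e_prev≈-29.505589; u=2·(-15.200149)+1/4·18.708786+1·(-29.505589)≈-55.228691; next y=-3/10·18.200149+1/4·(-55.228691)≈-19.267218
n=10: y≈-19.267218, sp=3, e=sp−y≈22.267218; I≈40.976003, D=e−e_prev≈37.467367; u=2·22.267218+1/4·40.976003+1·37.467367≈92.245803; next y=-3/10·(-19.267218)+1/4·92.245803≈28.841616
n=11: y≈28.841616, sp=3, e=sp−y≈-25.841616; I≈15.134387, D=e−e_prev≈-48.108834; u=2·(-25.841616)+1/4·15.134387+1·(-48.108834)≈-96.008469; next y=-3/10·28.841616+1/4·(-96.008469)≈-32.654602

0 5 16.250 0.000
1 5 -0.703 4.063
2 5 21.329 -1.395
3 5 -5.751 5.751
4 5 30.176 -3.163
5 5 -14.578 8.493
6 5 43.931 -6.192
7 5 -29.813 12.841
8 3 59.234 -11.305
9 3 -55.229 18.200
10 3 92.246 -19.267
11 3 -96.008 28.842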